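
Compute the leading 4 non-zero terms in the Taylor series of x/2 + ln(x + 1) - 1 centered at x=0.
x^3/3 - x^2/2 + 3·x/2 - 1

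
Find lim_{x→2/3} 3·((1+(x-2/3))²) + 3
Direct substitution at x = 2/3 gives 6.

Final answer: 6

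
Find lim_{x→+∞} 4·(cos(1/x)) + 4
Evaluate the dominant behaviour as x → +∞; each term tends to a finite value or vanishes.
Limit = 8.

Final answer: 8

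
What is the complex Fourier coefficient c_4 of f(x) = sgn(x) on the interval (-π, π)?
Compute the real Fourier coefficients first: a_4 = 0, b_4 = 0.
Then c_4 = (a_4 − i·b_4)/2 = 0.

Final answer: 0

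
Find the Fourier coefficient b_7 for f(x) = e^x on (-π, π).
b_7 = (1/π) ∫_{-π}^{π} f(x)·sin(7x) dx.
Evaluate the integral (use parity and integration by parts as needed): b_7 = (-7 + 7·e^(2·π))·e^(-π)/(50·π).

Final answer: (-7 + 7·e^(2·π))·e^(-π)/(50·π)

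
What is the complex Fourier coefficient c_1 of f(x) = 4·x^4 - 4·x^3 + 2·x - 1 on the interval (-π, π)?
Compute the real Fourier coefficients first: a_1 = 192 - 32·π^2, b_1 = 52 - 8·π^2.
Then c_1 = (a_1 − i·b_1)/2 = -16·π^2 + 96 - 26·i + 4·i·π^2.

Final answer: -16·π^2 + 96 - 26·i + 4·i·π^2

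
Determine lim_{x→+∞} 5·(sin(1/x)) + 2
Evaluate the dominant behaviour as x → +∞; each term tends to a finite value or vanishes.
Limit = 2.

Final answer: 2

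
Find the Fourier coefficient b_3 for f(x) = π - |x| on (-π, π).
b_3 = (1/π) ∫_{-π}^{π} f(x)·sin(3x) dx.
Evaluate the integral (use parity and integration by parts as needed): b_3 = 0.

Final answer: 0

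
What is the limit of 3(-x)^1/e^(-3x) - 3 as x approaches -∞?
The quotient is an ∞/∞ indeterminate form as x → -∞.
Compare growth rates of the dominant terms (exponentials ≫ polynomials ≫ logarithms), or apply L'Hôpital's rule; the quotient → 0.
Adding the constant: 0 - 3 = -3. Limit = -3.

Final answer: -3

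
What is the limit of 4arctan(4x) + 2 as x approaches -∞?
Evaluate the dominant behaviour as x → -∞; each term tends to a finite value or vanishes.
Limit = 2 - 2·π.

Final answer: 2 - 2·π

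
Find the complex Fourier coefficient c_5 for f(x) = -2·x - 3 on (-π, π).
Compute the real Fourier coefficients first: a_5 = 0, b_5 = -4/5.
Then c_5 = (a_5 − i·b_5)/2 = 2·i/5.

Final answer: 2·i/5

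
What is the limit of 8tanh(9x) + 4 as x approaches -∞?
Evaluate the dominant behaviour as x → -∞; each term tends to a finite value or vanishes.
Limit = -4.

Final answer: -4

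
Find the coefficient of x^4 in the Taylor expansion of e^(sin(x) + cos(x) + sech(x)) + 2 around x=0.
Expand to order 4: e^(sin(x) + cos(x) + sech(x)) + 2 = x^4·e^(2)/8 - x^3·e^(2) - x^2·e^(2)/2 + x·e^(2) + 2 + e^(2) + O(x^5).
The coefficient of x^4 is e^(2)/8.

Final answer: e^(2)/8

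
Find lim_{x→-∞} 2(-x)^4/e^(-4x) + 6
The quotient is an ∞/∞ indeterminate form as x → -∞.
Compare growth rates of the dominant terms (exponentials ≫ polynomials ≫ logarithms), or apply L'Hôpital's rule; the quotient → 0.
Adding the constant: 0 + 6 = 6. Limit = 6.

Final answer: 6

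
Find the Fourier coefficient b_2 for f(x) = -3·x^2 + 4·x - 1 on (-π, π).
b_2 = (1/π) ∫_{-π}^{π} f(x)·sin(2x) dx.
Evaluate the integral (use parity and integration by parts as needed): b_2 = -4.

Final answer: -4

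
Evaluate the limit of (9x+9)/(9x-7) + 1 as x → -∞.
Evaluate the dominant behaviour as x → -∞; each term tends to a finite value or vanishes.
Limit = 2.

Final answer: 2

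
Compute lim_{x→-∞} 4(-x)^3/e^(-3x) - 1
The quotient is an ∞/∞ indeterminate form as x → -∞.
Compare growth rates of the dominant terms (exponentials ≫ polynomials ≫ logarithms), or apply L'Hôpital's rule; the quotient → 0.
Adding the constant: 0 - 1 = -1. Limit = -1.

Final answer: -1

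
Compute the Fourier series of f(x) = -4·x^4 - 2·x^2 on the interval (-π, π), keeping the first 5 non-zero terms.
(-184 + 32·π^2)·cos(x) + (10 - 8·π^2)·cos(2·x) + (-40/27 + 32·π^2/9)·cos(3·x) + (1/4 - 2·π^2)·cos(4·x) - 4·π^4/5 - 2·π^2/3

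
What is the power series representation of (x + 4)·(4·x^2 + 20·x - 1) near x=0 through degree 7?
4·x^3 + 36·x^2 + 79·x - 4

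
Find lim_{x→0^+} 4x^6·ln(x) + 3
The product is a 0·∞ indeterminate form at x → 0⁺.
Rewrite the product as 4·ln(x) / x^(-6) and apply L'Hôpital, or use the standard hierarchy x^(-6) ≫ |ln x| as x → 0⁺.
The indeterminate product → 0, so the limit = 3.

Final answer: 3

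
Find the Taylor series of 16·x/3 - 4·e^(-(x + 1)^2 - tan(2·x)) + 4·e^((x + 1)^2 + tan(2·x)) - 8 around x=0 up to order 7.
x^7·(14824·e^(-1)/63 + 161816·e/315) + x^6·(-6706·e^(-1)/45 + 14446·e/45) + x^5·(456·e^(-1)/5 + 2968·e/15) + x^4·(-166·e^(-1)/3 + 358·e/3) + x^3·(112·e^(-1)/3 + 208·e/3) + x^2·(-28·e^(-1) + 36·e) + x·(16/3 + 16·e^(-1) + 16·e) - 8 - 4·e^(-1) + 4·e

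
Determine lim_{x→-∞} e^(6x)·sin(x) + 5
Evaluate the dominant behaviour as x → -∞; each term tends to a finite value or vanishes.
Limit = 5.

Final answer: 5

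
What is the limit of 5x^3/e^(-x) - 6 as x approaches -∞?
The quotient is an ∞/∞ indeterminate form as x → -∞.
Compare growth rates of the dominant terms (exponentials ≫ polynomials ≫ logarithms), or apply L'Hôpital's rule; the quotient → 0.
Adding the constant: 0 - 6 = -6. Limit = -6.

Final answer: -6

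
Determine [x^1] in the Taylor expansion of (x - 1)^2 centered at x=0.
Expand to order 1: (x - 1)^2 = 1 - 2·x + O(x^2).
The coefficient of x^1 is -2.

Final answer: -2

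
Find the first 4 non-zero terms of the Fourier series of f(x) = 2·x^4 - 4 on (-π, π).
(96 - 16·π^2)·cos(x) + (-6 + 4·π^2)·cos(2·x) + (32/27 - 16·π^2/9)·cos(3·x) - 4 + 2·π^4/5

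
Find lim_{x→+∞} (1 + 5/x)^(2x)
As x → +∞: write (1 + 5/x)^(2x) = ((1 + 5/x)^x)^2 → (e^5)^2 = e^10.
Limit = e^(10).

Final answer: e^(10)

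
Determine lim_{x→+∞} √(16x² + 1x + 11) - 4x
As x → +∞: multiply by the conjugate to get (1x+11)/(√(16x²+1x+11)+4x); the denominator ~ 8x, so the limit is 1/8.
Limit = 1/8.

Final answer: 1/8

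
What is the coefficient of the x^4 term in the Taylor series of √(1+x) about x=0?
Expand to order 4: √(1+x) = -5·x^4/128 + x^3/16 - x^2/8 + x/2 + 1 + O(x^5).
The coefficient of x^4 is -5/128.

Final answer: -5/128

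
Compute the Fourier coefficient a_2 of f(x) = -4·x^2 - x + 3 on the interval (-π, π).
a_2 = (1/π) ∫_{-π}^{π} f(x)·cos(2x) dx.
Evaluate the integral (use parity and integration by parts as needed): a_2 = -4.

Final answer: -4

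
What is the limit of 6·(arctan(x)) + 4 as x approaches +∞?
Evaluate the dominant behaviour as x → +∞; each term tends to a finite value or vanishes.
Limit = 4 + 3·π.

Final answer: 4 + 3·π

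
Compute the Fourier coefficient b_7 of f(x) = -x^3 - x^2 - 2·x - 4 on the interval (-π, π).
b_7 = (1/π) ∫_{-π}^{π} f(x)·sin(7x) dx.
Evaluate the integral (use parity and integration by parts as needed): b_7 = -2·π^2/7 - 184/343.

Final answer: -2·π^2/7 - 184/343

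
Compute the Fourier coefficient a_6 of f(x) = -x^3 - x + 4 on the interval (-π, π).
a_6 = (1/π) ∫_{-π}^{π} f(x)·cos(6x) dx.
Evaluate the integral (use parity and integration by parts as needed): a_6 = 0.

Final answer: 0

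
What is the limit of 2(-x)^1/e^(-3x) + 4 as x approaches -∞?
The quotient is an ∞/∞ indeterminate form as x → -∞.
Compare growth rates of the dominant terms (exponentials ≫ polynomials ≫ logarithms), or apply L'Hôpital's rule; the quotient → 0.
Adding the constant: 0 + 4 = 4. Limit = 4.

Final answer: 4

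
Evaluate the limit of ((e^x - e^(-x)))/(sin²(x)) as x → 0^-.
Both numerator and denominator → 0 as x → 0^-; this is a 0/0 indeterminate form.
Expand each to leading order near x = 0: numerator ~ 2·x, denominator ~ x^2.
The limit of the ratio is -∞.

Final answer: -∞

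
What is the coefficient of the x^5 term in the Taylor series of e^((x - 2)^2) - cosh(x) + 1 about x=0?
Expand to order 5: e^((x - 2)^2) - cosh(x) + 1 = -106·x^5·e^(4)/5 + x^4·(-1/24 + 115·e^(4)/6) - 44·x^3·e^(4)/3 + x^2·(-1/2 + 9·e^(4)) - 4·x·e^(4) + e^(4) + O(x^6).
The coefficient of x^5 is -106·e^(4)/5.

Final answer: -106·e^(4)/5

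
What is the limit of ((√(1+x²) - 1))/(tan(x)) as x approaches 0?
Both numerator and denominator → 0 as x → 0; this is a 0/0 indeterminate form.
Expand each to leading order near x = 0: numerator ~ x^2/2, denominator ~ x.
The limit of the ratio is 0.

Final answer: 0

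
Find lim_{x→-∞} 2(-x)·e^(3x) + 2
The product is a 0·∞ indeterminate form at x → -∞.
Rewrite the product as 2(-x) / e^(-3x) (an ∞/∞ form) and apply L'Hôpital, or use the standard hierarchy e^(3|x|) ≫ |(-x)| as x → -∞.
The indeterminate product → 0, so the limit = 2.

Final answer: 2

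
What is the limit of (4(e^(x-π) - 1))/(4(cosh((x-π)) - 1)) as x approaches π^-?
Both numerator and denominator → 0 as x → π^-; this is a 0/0 indeterminate form.
Expand each to leading order near x = π: numerator ~ 4·(x - π), denominator ~ 2·(x - π)^2.
The limit of the ratio is -∞.

Final answer: -∞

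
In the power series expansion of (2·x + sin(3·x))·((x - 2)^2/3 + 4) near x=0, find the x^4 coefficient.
Expand to order 4: (2·x + sin(3·x))·((x - 2)^2/3 + 4) = 6·x^4 - 67·x^3/3 - 20·x^2/3 + 80·x/3 + O(x^5).
The coefficient of x^4 is 6.

Final answer: 6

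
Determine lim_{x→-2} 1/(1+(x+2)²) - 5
Direct substitution at x = -2 gives -4.

Final answer: -4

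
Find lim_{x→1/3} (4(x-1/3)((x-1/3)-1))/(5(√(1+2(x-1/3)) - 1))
Both numerator and denominator → 0 as x → 1/3; this is a 0/0 indeterminate form.
Expand each to leading order near x = 1/3: numerator ~ -4·(x - 1/3), denominator ~ 5·(x - 1/3).
The limit of the ratio is -4/5.

Final answer: -4/5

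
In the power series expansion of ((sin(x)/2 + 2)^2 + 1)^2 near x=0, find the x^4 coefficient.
Expand to order 4: ((sin(x)/2 + 2)^2 + 1)^2 = -101·x^4/48 - 7·x^3/3 + 13·x^2/2 + 20·x + 25 + O(x^5).
The coefficient of x^4 is -101/48.

Final answer: -101/48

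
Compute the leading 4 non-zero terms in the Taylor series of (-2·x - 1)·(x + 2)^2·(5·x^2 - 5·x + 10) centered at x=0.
-35·x^3 - 50·x^2 - 100·x - 40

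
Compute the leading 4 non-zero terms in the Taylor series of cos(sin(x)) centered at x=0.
-37·x^6/720 + 5·x^4/24 - x^2/2 + 1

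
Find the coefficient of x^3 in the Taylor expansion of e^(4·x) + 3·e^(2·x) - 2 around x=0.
Expand to order 3: e^(4·x) + 3·e^(2·x) - 2 = 44·x^3/3 + 14·x^2 + 10·x + 2 + O(x^4).
The coefficient of x^3 is 44/3.

Final answer: 44/3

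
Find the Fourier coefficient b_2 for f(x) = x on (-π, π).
b_2 = (1/π) ∫_{-π}^{π} f(x)·sin(2x) dx.
Evaluate the integral (use parity and integration by parts as needed): b_2 = -1.

Final answer: -1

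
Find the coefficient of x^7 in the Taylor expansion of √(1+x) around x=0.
Expand to order 7: √(1+x) = 33·x^7/2048 - 21·x^6/1024 + 7·x^5/256 - 5·x^4/128 + x^3/16 - x^2/8 + x/2 + 1 + O(x^8).
The coefficient of x^7 is 33/2048.

Final answer: 33/2048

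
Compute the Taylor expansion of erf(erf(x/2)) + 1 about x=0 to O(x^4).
x^3·(-2/(3·π^2) - 1/(6·π)) + 2·x/π + 1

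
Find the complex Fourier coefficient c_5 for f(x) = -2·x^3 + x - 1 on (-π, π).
Compute the real Fourier coefficients first: a_5 = 0, b_5 = 74/125 - 4·π^2/5.
Then c_5 = (a_5 − i·b_5)/2 = -37·i/125 + 2·i·π^2/5.

Final answer: -37·i/125 + 2·i·π^2/5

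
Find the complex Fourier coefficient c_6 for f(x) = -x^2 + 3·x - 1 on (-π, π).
Compute the real Fourier coefficients first: a_6 = -1/9, b_6 = -1.
Then c_6 = (a_6 − i·b_6)/2 = -1/18 + i/2.

Final answer: -1/18 + i/2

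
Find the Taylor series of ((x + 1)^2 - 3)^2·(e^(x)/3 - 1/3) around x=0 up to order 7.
407·x^7/3780 + 199·x^6/540 + 9·x^5/10 + 17·x^4/18 - 10·x^3/9 - 2·x^2 + 4·x/3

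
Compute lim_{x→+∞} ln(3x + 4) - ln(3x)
This is an ∞ − ∞ indeterminate form.
Combine the logarithms: ln(3x+4) − ln(3x) = ln((3x+4)/(3x)) = ln(1 + 4/(3x)) → ln(1) = 0.
Limit = 0.

Final answer: 0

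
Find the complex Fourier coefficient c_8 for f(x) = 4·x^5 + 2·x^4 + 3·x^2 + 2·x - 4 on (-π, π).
Compute the real Fourier coefficients first: a_8 = 21/128 + π^2/4, b_8 = -π^4 - 271/512 + 5·π^2/16.
Then c_8 = (a_8 − i·b_8)/2 = 21/256 + π^2/8 - 5·i·π^2/32 + 271·i/1024 + i·π^4/2.

Final answer: 21/256 + π^2/8 - 5·i·π^2/32 + 271·i/1024 + i·π^4/2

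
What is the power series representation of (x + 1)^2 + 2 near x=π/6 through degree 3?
π^2/36 + π/3 + 3 + (π/3 + 2)·(x - π/6) + (x - π/6)^2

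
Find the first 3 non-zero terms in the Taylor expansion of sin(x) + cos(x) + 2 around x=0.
-x^2/2 + x + 3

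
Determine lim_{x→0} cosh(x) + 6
Direct substitution at x = 0 gives 7.

Final answer: 7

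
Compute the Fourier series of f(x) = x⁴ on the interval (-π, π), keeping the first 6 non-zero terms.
(48 - 8·π^2)·cos(x) + (-3 + 2·π^2)·cos(2·x) + (16/27 - 8·π^2/9)·cos(3·x) + (-3/16 + π^2/2)·cos(4·x) + (48/625 - 8·π^2/25)·cos(5·x) + π^4/5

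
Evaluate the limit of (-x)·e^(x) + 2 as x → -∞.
The product is a 0·∞ indeterminate form at x → -∞.
Rewrite the product as (-x) / e^(-x) (an ∞/∞ form) and apply L'Hôpital, or use the standard hierarchy e^(|x|) ≫ |(-x)| as x → -∞.
The indeterminate product → 0, so the limit = 2.

Final answer: 2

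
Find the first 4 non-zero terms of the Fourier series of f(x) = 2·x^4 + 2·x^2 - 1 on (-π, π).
(88 - 16·π^2)·cos(x) + (-4 + 4·π^2)·cos(2·x) + (8/27 - 16·π^2/9)·cos(3·x) - 1 + 2·π^2/3 + 2·π^4/5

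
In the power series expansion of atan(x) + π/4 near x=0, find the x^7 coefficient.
Expand to order 7: atan(x) + π/4 = -x^7/7 + x^5/5 - x^3/3 + x + π/4 + O(x^8).
The coefficient of x^7 is -1/7.

Final answer: -1/7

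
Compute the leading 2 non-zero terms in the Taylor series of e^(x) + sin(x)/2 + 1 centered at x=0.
3·x/2 + 2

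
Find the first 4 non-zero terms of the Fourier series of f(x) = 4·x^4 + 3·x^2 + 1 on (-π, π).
(180 - 32·π^2)·cos(x) + (-9 + 8·π^2)·cos(2·x) + (28/27 - 32·π^2/9)·cos(3·x) + 1 + π^2 + 4·π^4/5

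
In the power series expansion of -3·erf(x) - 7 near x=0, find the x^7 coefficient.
Expand to order 7: -3·erf(x) - 7 = x^7/(7·√(π)) - 3·x^5/(5·√(π)) + 2·x^3/√(π) - 6·x/√(π) - 7 + O(x^8).
The coefficient of x^7 is 1/(7·√(π)).

Final answer: 1/(7·√(π))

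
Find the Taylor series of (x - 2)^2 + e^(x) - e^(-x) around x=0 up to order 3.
x^3/3 + x^2 - 2·x + 4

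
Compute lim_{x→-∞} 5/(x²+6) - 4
Evaluate the dominant behaviour as x → -∞; each term tends to a finite value or vanishes.
Limit = -4.

Final answer: -4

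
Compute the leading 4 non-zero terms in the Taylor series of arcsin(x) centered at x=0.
5·x^7/112 + 3·x^5/40 + x^3/6 + x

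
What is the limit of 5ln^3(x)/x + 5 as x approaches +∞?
The quotient is an ∞/∞ indeterminate form as x → +∞.
The polynomial denominator x dominates the logarithmic numerator (any positive power of x ≫ ln^3(x) as x → ∞), so the quotient → 0.
Adding the constant: 0 + 5 = 5. Limit = 5.

Final answer: 5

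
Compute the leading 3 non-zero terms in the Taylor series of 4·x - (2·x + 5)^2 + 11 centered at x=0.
-4·x^2 - 16·x - 14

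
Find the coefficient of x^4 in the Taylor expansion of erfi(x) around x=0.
Expand to order 4: erfi(x) = 2·x^3/(3·√(π)) + 2·x/√(π) + O(x^5).
The coefficient of x^4 is 0.

Final answer: 0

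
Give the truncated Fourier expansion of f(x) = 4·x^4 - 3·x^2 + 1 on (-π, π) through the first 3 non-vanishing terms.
(204 - 32·π^2)·cos(x) + (-15 + 8·π^2)·cos(2·x) - π^2 + 1 + 4·π^4/5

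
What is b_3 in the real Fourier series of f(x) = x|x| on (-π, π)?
b_3 = (1/π) ∫_{-π}^{π} f(x)·sin(3x) dx.
Evaluate the integral (use parity and integration by parts as needed): b_3 = (-8 + 18·π^2)/(27·π).

Final answer: (-8 + 18·π^2)/(27·π)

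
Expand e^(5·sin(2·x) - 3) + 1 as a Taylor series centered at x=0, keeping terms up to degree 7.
-4544·x^7·e^(-3)/9 + 940·x^6·e^(-3)/3 + 1504·x^5·e^(-3)/3 + 350·x^4·e^(-3) + 160·x^3·e^(-3) + 50·x^2·e^(-3) + 10·x·e^(-3) + e^(-3) + 1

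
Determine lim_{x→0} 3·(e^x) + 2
Direct substitution at x = 0 gives 5.

Final answer: 5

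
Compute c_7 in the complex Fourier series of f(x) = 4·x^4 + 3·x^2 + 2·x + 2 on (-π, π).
Compute the real Fourier coefficients first: a_7 = -32·π^2/49 - 396/2401, b_7 = 4/7.
Then c_7 = (a_7 − i·b_7)/2 = -16·π^2/49 - 198/2401 - 2·i/7.

Final answer: -16·π^2/49 - 198/2401 - 2·i/7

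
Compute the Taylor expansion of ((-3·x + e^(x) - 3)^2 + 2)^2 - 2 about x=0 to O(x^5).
-137·x^4/3 + 88·x^2 + 96·x + 34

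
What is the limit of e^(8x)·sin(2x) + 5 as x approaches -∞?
Evaluate the dominant behaviour as x → -∞; each term tends to a finite value or vanishes.
Limit = 5.

Final answer: 5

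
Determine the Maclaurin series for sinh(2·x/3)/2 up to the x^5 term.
2·x^5/3645 + 2·x^3/81 + x/3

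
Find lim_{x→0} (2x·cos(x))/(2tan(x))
Both numerator and denominator → 0 as x → 0; this is a 0/0 indeterminate form.
Expand each to leading order near x = 0: numerator ~ 2·x, denominator ~ 2·x.
The limit of the ratio is 1.

Final answer: 1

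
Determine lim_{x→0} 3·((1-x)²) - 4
Direct substitution at x = 0 gives -1.

Final answer: -1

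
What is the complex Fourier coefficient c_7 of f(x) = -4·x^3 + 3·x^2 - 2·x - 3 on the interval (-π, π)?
Compute the real Fourier coefficients first: a_7 = -12/49, b_7 = -8·π^2/7 - 148/343.
Then c_7 = (a_7 − i·b_7)/2 = -6/49 + 74·i/343 + 4·i·π^2/7.

Final answer: -6/49 + 74·i/343 + 4·i·π^2/7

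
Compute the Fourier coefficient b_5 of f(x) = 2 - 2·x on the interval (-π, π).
b_5 = (1/π) ∫_{-π}^{π} f(x)·sin(5x) dx.
Evaluate the integral (use parity and integration by parts as needed): b_5 = -4/5.

Final answer: -4/5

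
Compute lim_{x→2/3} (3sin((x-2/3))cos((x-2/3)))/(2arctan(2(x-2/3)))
Both numerator and denominator → 0 as x → 2/3; this is a 0/0 indeterminate form.
Expand each to leading order near x = 2/3: numerator ~ 3·(x - 2/3), denominator ~ 4·(x - 2/3).
The limit of the ratio is 3/4.

Final answer: 3/4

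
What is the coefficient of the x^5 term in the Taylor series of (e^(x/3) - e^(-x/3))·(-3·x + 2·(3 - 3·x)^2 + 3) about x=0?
Expand to order 5: (e^(x/3) - e^(-x/3))·(-3·x + 2·(3 - 3·x)^2 + 3) = 1087·x^5/4860 - 13·x^4/27 + 331·x^3/27 - 26·x^2 + 14·x + O(x^6).
The coefficient of x^5 is 1087/4860.

Final answer: 1087/4860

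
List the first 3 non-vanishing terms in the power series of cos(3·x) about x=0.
27·x^4/8 - 9·x^2/2 + 1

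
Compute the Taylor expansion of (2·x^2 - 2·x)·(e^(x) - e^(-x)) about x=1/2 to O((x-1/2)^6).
(1 - e)·e^(-1/2)/2 + (-e - 1)·e^(-1/2)·(x - 1/2)/2 + (-7 + 7·e)·e^(-1/2)·(x - 1/2)^2/4 + (23 + 23·e)·e^(-1/2)·(x - 1/2)^3/12 + (-47 + 47·e)·e^(-1/2)·(x - 1/2)^4/48 + (79 + 79·e)·e^(-1/2)·(x - 1/2)^5/240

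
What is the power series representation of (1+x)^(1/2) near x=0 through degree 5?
7·x^5/256 - 5·x^4/128 + x^3/16 - x^2/8 + x/2 + 1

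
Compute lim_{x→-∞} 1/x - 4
Evaluate the dominant behaviour as x → -∞; each term tends to a finite value or vanishes.
Limit = -4.

Final answer: -4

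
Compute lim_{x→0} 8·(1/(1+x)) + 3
Direct substitution at x = 0 gives 11.

Final answer: 11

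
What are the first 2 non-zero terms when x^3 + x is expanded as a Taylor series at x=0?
x^3 + x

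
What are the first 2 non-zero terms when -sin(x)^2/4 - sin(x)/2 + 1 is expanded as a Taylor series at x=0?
1 - x/2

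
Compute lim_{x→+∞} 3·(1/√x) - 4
Evaluate the dominant behaviour as x → +∞; each term tends to a finite value or vanishes.
Limit = -4.

Final answer: -4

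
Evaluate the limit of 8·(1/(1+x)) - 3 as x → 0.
Direct substitution at x = 0 gives 5.

Final answer: 5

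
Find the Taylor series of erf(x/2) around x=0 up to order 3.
-x^3/(12·√(π)) + x/√(π)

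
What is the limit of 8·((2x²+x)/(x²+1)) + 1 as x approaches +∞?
Evaluate the dominant behaviour as x → +∞; each term tends to a finite value or vanishes.
Limit = 17.

Final answer: 17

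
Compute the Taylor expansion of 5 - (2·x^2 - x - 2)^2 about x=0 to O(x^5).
-4·x^4 + 4·x^3 + 7·x^2 - 4·x + 1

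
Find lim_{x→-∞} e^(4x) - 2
Evaluate the dominant behaviour as x → -∞; each term tends to a finite value or vanishes.
Limit = -2.

Final answer: -2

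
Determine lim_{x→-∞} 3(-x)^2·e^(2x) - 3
The product is a 0·∞ indeterminate form at x → -∞.
Rewrite the product as 3(-x)^2 / e^(-2x) (an ∞/∞ form) and apply L'Hôpital, or use the standard hierarchy e^(2|x|) ≫ |(-x)^2| as x → -∞.
The indeterminate product → 0, so the limit = -3.

Final answer: -3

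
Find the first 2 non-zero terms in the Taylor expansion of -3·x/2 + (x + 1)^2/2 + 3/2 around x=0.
2 - x/2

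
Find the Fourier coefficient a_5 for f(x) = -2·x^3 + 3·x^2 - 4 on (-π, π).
a_5 = (1/π) ∫_{-π}^{π} f(x)·cos(5x) dx.
Evaluate the integral (use parity and integration by parts as needed): a_5 = -12/25.

Final answer: -12/25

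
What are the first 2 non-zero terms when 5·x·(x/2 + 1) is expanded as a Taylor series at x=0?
5·x^2/2 + 5·x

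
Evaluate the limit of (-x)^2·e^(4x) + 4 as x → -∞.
The product is a 0·∞ indeterminate form at x → -∞.
Rewrite the product as (-x)^2 / e^(-4x) (an ∞/∞ form) and apply L'Hôpital, or use the standard hierarchy e^(4|x|) ≫ |(-x)^2| as x → -∞.
The indeterminate product → 0, so the limit = 4.

Final answer: 4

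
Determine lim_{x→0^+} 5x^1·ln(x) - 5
The product is a 0·∞ indeterminate form at x → 0⁺.
Rewrite the product as 5·ln(x) / x^(-1) and apply L'Hôpital, or use the standard hierarchy x^(-1) ≫ |ln x| as x → 0⁺.
The indeterminate product → 0, so the limit = -5.

Final answer: -5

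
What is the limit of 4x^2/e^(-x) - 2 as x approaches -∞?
The quotient is an ∞/∞ indeterminate form as x → -∞.
Compare growth rates of the dominant terms (exponentials ≫ polynomials ≫ logarithms), or apply L'Hôpital's rule; the quotient → 0.
Adding the constant: 0 - 2 = -2. Limit = -2.

Final answer: -2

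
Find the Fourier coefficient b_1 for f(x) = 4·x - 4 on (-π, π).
b_1 = (1/π) ∫_{-π}^{π} f(x)·sin(1x) dx.
Evaluate the integral (use parity and integration by parts as needed): b_1 = 8.

Final answer: 8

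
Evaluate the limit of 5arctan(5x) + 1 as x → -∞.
Evaluate the dominant behaviour as x → -∞; each term tends to a finite value or vanishes.
Limit = 1 - 5·π/2.

Final answer: 1 - 5·π/2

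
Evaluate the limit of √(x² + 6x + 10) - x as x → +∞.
This is an ∞ − ∞ indeterminate form.
Multiply and divide by the conjugate √(x²+6x + 10) + x; the x² terms cancel, leaving (6x + 10)/(√(x²+6x + 10)+x) → 6/2 = 3.
Limit = 3.

Final answer: 3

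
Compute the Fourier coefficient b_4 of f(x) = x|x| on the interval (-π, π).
b_4 = (1/π) ∫_{-π}^{π} f(x)·sin(4x) dx.
Evaluate the integral (use parity and integration by parts as needed): b_4 = -π/2.

Final answer: -π/2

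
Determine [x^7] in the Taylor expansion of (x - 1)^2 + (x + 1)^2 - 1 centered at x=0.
Expand to order 7: (x - 1)^2 + (x + 1)^2 - 1 = 2·x^2 + 1 + O(x^8).
The coefficient of x^7 is 0.

Final answer: 0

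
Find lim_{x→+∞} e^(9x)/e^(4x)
This is an ∞/∞ indeterminate form as x → +∞.
Rewrite e^(9x)/e^(4x) = e^((9−4)x) = e^(5x); the exponent coefficient is 5 > 0 so e^(5x) → ∞.
Limit = ∞.

Final answer: ∞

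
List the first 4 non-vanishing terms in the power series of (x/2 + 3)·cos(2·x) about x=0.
-x^3 - 6·x^2 + x/2 + 3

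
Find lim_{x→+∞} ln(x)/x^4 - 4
The quotient is an ∞/∞ indeterminate form as x → +∞.
The polynomial denominator x^4 dominates the logarithmic numerator (any positive power of x ≫ ln(x) as x → ∞), so the quotient → 0.
Adding the constant: 0 - 4 = -4. Limit = -4.

Final answer: -4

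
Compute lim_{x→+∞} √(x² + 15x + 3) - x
As x → +∞: multiply by the conjugate to get (15x+3)/(√(x²+15x+3)+x); the denominator ~ 2x, so the limit is 15/2.
Limit = 15/2.

Final answer: 15/2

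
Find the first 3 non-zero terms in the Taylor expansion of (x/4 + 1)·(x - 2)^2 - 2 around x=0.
x^3/4 - 3·x + 2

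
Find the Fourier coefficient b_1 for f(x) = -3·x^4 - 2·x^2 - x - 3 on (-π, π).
b_1 = (1/π) ∫_{-π}^{π} f(x)·sin(1x) dx.
Evaluate the integral (use parity and integration by parts as needed): b_1 = -2.

Final answer: -2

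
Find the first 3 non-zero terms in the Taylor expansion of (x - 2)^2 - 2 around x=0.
x^2 - 4·x + 2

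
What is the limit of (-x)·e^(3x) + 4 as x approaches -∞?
The product is a 0·∞ indeterminate form at x → -∞.
Rewrite the product as (-x) / e^(-3x) (an ∞/∞ form) and apply L'Hôpital, or use the standard hierarchy e^(3|x|) ≫ |(-x)| as x → -∞.
The indeterminate product → 0, so the limit = 4.

Final answer: 4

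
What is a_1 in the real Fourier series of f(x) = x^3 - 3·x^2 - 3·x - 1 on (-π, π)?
a_1 = (1/π) ∫_{-π}^{π} f(x)·cos(1x) dx.
Evaluate the integral (use parity and integration by parts as needed): a_1 = 12.

Final answer: 12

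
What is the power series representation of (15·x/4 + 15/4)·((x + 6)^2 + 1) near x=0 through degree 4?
15·x^3/4 + 195·x^2/4 + 735·x/4 + 555/4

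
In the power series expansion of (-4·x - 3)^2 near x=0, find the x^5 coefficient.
Expand to order 5: (-4·x - 3)^2 = 16·x^2 + 24·x + 9 + O(x^6).
The coefficient of x^5 is 0.

Final answer: 0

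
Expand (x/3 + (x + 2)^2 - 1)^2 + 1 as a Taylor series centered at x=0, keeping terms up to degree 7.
x^4 + 26·x^3/3 + 223·x^2/9 + 26·x + 10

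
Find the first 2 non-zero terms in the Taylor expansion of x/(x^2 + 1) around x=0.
-x^3 + x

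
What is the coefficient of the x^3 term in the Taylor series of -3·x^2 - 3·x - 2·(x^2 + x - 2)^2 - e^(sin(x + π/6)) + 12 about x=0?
Expand to order 3: -3·x^2 - 3·x - 2·(x^2 + x - 2)^2 - e^(sin(x + π/6)) + 12 = x^3·(-4 + 7·√(3)·e^(1/2)/48) + x^2·(3 - e^(1/2)/8) + x·(-√(3)·e^(1/2)/2 + 5) - e^(1/2) + 4 + O(x^4).
The coefficient of x^3 is -4 + 7·√(3)·e^(1/2)/48.

Final answer: -4 + 7·√(3)·e^(1/2)/48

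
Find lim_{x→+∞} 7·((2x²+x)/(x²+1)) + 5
Evaluate the dominant behaviour as x → +∞; each term tends to a finite value or vanishes.
Limit = 19.

Final answer: 19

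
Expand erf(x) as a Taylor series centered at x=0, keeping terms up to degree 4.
-2·x^3/(3·√(π)) + 2·x/√(π)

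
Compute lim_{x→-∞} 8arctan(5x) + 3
Evaluate the dominant behaviour as x → -∞; each term tends to a finite value or vanishes.
Limit = 3 - 4·π.

Final answer: 3 - 4·π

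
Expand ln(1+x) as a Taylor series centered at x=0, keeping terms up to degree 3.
x^3/3 - x^2/2 + x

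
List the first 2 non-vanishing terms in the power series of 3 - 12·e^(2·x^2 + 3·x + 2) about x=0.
-36·x·e^(2) - 12·e^(2) + 3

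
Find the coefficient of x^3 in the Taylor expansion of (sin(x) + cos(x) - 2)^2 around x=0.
Expand to order 3: (sin(x) + cos(x) - 2)^2 = -2·x^3/3 + 2·x^2 - 2·x + 1 + O(x^4).
The coefficient of x^3 is -2/3.

Final answer: -2/3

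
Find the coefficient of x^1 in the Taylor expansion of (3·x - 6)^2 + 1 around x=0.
Expand to order 1: (3·x - 6)^2 + 1 = 37 - 36·x + O(x^2).
The coefficient of x^1 is -36.

Final answer: -36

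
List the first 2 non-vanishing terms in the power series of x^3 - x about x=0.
x^3 - x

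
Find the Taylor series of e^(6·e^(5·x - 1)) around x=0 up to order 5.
x^5·(625·e^(-1 + 6·e^(-1))/4 + 202500·e^(-5 + 6·e^(-1)) + 28125·e^(-2 + 6·e^(-1))/2 + 337500·e^(-4 + 6·e^(-1)) + 140625·e^(-3 + 6·e^(-1))) + x^4·(625·e^(-1 + 6·e^(-1))/4 + 33750·e^(-4 + 6·e^(-1)) + 13125·e^(-2 + 6·e^(-1))/2 + 33750·e^(-3 + 6·e^(-1))) + x^3·(125·e^(-1 + 6·e^(-1)) + 4500·e^(-3 + 6·e^(-1)) + 2250·e^(-2 + 6·e^(-1))) + x^2·(75·e^(-1 + 6·e^(-1)) + 450·e^(-2 + 6·e^(-1))) + 30·x·e^(-1 + 6·e^(-1)) + e^(6·e^(-1))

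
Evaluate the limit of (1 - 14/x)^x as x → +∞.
As x → +∞: this is the defining limit (1 - 14/x)^x → e^(-14).
Limit = e^(-14).

Final answer: e^(-14)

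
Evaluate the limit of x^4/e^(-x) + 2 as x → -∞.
The quotient is an ∞/∞ indeterminate form as x → -∞.
Compare growth rates of the dominant terms (exponentials ≫ polynomials ≫ logarithms), or apply L'Hôpital's rule; the quotient → 0.
Adding the constant: 0 + 2 = 2. Limit = 2.

Final answer: 2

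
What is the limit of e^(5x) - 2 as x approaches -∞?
Evaluate the dominant behaviour as x → -∞; each term tends to a finite value or vanishes.
Limit = -2.

Final answer: -2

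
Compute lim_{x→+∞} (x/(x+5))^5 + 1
As x → +∞: x/(x+5) = 1/(1 + 5/x) → 1, and the 5th power of a limit-1 base also → 1; with the additive constant, 1 + 1 = 2.
Limit = 2.

Final answer: 2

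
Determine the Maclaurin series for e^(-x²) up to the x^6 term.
-x^6/6 + x^4/2 - x^2 + 1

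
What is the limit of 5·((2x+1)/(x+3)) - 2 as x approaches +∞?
Evaluate the dominant behaviour as x → +∞; each term tends to a finite value or vanishes.
Limit = 8.

Final answer: 8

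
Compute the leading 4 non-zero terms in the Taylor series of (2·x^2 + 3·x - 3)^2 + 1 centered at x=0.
12·x^3 - 3·x^2 - 18·x + 10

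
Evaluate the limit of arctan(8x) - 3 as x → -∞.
Evaluate the dominant behaviour as x → -∞; each term tends to a finite value or vanishes.
Limit = -3 - π/2.

Final answer: -3 - π/2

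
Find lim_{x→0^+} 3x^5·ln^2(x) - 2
The product is a 0·∞ indeterminate form at x → 0⁺.
Rewrite the product as 3·ln^2(x) / x^(-5) and apply L'Hôpital, or use the standard hierarchy x^(-5) ≫ |ln x|^2 as x → 0⁺.
The indeterminate product → 0, so the limit = -2.

Final answer: -2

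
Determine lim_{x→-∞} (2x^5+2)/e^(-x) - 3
The quotient is an ∞/∞ indeterminate form as x → -∞.
Compare growth rates of the dominant terms (exponentials ≫ polynomials ≫ logarithms), or apply L'Hôpital's rule; the quotient → 0.
Adding the constant: 0 - 3 = -3. Limit = -3.

Final answer: -3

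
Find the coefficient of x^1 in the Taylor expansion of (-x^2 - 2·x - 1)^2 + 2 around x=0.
Expand to order 1: (-x^2 - 2·x - 1)^2 + 2 = 4·x + 3 + O(x^2).
The coefficient of x^1 is 4.

Final answer: 4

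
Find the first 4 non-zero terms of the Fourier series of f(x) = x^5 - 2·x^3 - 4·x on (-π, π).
(-44·π^2 + 2·π^4 + 256)·sin(x) + (-π^4 - 13/2 + 7·π^2)·sin(2·x) + (-76·π^2/27 - 64/81 + 2·π^4/3)·sin(3·x) + (-π^4/2 + 89/64 + 13·π^2/8)·sin(4·x)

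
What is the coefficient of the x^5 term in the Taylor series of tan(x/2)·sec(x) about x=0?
Expand to order 5: tan(x/2)·sec(x) = 31·x^5/240 + 7·x^3/24 + x/2 + O(x^6).
The coefficient of x^5 is 31/240.

Final answer: 31/240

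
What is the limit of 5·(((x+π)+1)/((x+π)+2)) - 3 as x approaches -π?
Direct substitution at x = -π gives -1/2.

Final answer: -1/2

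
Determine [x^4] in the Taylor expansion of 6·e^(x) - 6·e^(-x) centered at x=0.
Expand to order 4: 6·e^(x) - 6·e^(-x) = 2·x^3 + 12·x + O(x^5).
The coefficient of x^4 is 0.

Final answer: 0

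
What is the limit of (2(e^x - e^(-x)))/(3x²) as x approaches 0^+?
Both numerator and denominator → 0 as x → 0^+; this is a 0/0 indeterminate form.
Expand each to leading order near x = 0: numerator ~ 4·x, denominator ~ 3·x^2.
The limit of the ratio is ∞.

Final answer: ∞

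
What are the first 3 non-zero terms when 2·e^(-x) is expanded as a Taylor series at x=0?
x^2 - 2·x + 2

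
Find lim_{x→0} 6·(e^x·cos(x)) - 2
Direct substitution at x = 0 gives 4.

Final answer: 4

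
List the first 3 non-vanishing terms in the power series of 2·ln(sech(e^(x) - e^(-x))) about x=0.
-56·x^6/45 + 4·x^4/3 - 4·x^2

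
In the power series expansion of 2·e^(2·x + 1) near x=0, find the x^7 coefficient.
Expand to order 7: 2·e^(2·x + 1) = 16·e·x^7/315 + 8·e·x^6/45 + 8·e·x^5/15 + 4·e·x^4/3 + 8·e·x^3/3 + 4·e·x^2 + 4·e·x + 2·e + O(x^8).
The coefficient of x^7 is 16·e/315.

Final answer: 16·e/315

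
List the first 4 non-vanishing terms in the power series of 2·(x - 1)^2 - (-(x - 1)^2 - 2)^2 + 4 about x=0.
4·x^3 - 8·x^2 + 8·x - 3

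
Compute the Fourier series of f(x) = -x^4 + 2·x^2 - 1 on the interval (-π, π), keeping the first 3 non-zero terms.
(-56 + 8·π^2)·cos(x) + (5 - 2·π^2)·cos(2·x) - π^4/5 - 1 + 2·π^2/3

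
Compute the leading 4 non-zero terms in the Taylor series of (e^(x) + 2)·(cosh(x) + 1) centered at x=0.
5·x^3/6 + 5·x^2/2 + 2·x + 6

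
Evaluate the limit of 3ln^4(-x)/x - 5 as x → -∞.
The quotient is an ∞/∞ indeterminate form as x → -∞.
Compare growth rates of the dominant terms (exponentials ≫ polynomials ≫ logarithms), or apply L'Hôpital's rule; the quotient → 0.
Adding the constant: 0 - 5 = -5. Limit = -5.

Final answer: -5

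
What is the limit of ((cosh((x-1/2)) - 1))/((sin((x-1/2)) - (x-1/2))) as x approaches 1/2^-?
Both numerator and denominator → 0 as x → 1/2^-; this is a 0/0 indeterminate form.
Expand each to leading order near x = 1/2: numerator ~ (x - 1/2)^2/2, denominator ~ -(x - 1/2)^3/6.
The limit of the ratio is ∞.

Final answer: ∞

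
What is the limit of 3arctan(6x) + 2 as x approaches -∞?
Evaluate the dominant behaviour as x → -∞; each term tends to a finite value or vanishes.
Limit = 2 - 3·π/2.

Final answer: 2 - 3·π/2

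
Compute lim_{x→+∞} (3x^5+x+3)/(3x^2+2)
This is an ∞/∞ indeterminate form as x → +∞.
Divide numerator and denominator by x^5 and let the lower-order terms vanish; the numerator's degree 5 exceeds the denominator's degree 2, so the quotient diverges.
Limit = ∞.

Final answer: ∞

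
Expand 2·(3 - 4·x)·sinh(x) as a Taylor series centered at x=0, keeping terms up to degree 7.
x^7/840 - x^6/15 + x^5/20 - 4·x^4/3 + x^3 - 8·x^2 + 6·x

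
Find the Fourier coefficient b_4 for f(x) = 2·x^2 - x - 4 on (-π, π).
b_4 = (1/π) ∫_{-π}^{π} f(x)·sin(4x) dx.
Evaluate the integral (use parity and integration by parts as needed): b_4 = 1/2.

Final answer: 1/2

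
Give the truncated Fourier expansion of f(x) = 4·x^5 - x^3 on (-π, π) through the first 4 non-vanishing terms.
(-162·π^2 + 8·π^4 + 972)·sin(x) + (-4·π^4 - 63/2 + 21·π^2)·sin(2·x) + (-178·π^2/27 + 356/81 + 8·π^4/3)·sin(3·x) + (-2·π^4 - 9/8 + 3·π^2)·sin(4·x)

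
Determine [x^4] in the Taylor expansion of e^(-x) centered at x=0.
Expand to order 4: e^(-x) = x^4/24 - x^3/6 + x^2/2 - x + 1 + O(x^5).
The coefficient of x^4 is 1/24.

Final answer: 1/24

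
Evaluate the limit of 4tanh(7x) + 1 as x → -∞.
Evaluate the dominant behaviour as x → -∞; each term tends to a finite value or vanishes.
Limit = -3.

Final answer: -3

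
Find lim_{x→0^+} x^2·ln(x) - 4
The product is a 0·∞ indeterminate form at x → 0⁺.
Rewrite the product as ln(x) / x^(-2) and apply L'Hôpital, or use the standard hierarchy x^(-2) ≫ |ln x| as x → 0⁺.
The indeterminate product → 0, so the limit = -4.

Final answer: -4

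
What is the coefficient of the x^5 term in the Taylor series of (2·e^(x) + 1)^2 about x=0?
Expand to order 5: (2·e^(x) + 1)^2 = 11·x^5/10 + 17·x^4/6 + 6·x^3 + 10·x^2 + 12·x + 9 + O(x^6).
The coefficient of x^5 is 11/10.

Final answer: 11/10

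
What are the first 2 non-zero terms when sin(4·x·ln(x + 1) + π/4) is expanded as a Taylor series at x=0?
2·√(2)·x^2 + √(2)/2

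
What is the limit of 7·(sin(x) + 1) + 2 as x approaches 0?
Direct substitution at x = 0 gives 9.

Final answer: 9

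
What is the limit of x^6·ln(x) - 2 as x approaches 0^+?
The product is a 0·∞ indeterminate form at x → 0⁺.
Rewrite the product as ln(x) / x^(-6) and apply L'Hôpital, or use the standard hierarchy x^(-6) ≫ |ln x| as x → 0⁺.
The indeterminate product → 0, so the limit = -2.

Final answer: -2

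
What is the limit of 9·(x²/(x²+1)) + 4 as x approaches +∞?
Evaluate the dominant behaviour as x → +∞; each term tends to a finite value or vanishes.
Limit = 13.

Final answer: 13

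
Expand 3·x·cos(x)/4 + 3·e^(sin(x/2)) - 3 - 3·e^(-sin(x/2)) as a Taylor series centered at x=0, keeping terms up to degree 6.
3·x^5/160 - 3·x^3/8 + 15·x/4 - 3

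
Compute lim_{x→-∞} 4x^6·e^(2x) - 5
The product is a 0·∞ indeterminate form at x → -∞.
Rewrite the product as 4x^6 / e^(-2x) (an ∞/∞ form) and apply L'Hôpital, or use the standard hierarchy e^(2|x|) ≫ |x^6| as x → -∞.
The indeterminate product → 0, so the limit = -5.

Final answer: -5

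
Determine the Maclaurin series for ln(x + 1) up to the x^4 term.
-x^4/4 + x^3/3 - x^2/2 + x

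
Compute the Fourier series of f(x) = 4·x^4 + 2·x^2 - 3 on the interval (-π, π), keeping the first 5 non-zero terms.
(184 - 32·π^2)·cos(x) + (-10 + 8·π^2)·cos(2·x) + (40/27 - 32·π^2/9)·cos(3·x) + (-1/4 + 2·π^2)·cos(4·x) - 3 + 2·π^2/3 + 4·π^4/5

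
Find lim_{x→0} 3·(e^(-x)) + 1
Direct substitution at x = 0 gives 4.

Final answer: 4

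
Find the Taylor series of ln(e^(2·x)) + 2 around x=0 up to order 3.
2·x + 2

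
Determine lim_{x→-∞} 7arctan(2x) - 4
Evaluate the dominant behaviour as x → -∞; each term tends to a finite value or vanishes.
Limit = -7·π/2 - 4.

Final answer: -7·π/2 - 4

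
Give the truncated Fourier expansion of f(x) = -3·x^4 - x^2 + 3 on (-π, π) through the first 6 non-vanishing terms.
(-140 + 24·π^2)·cos(x) + (8 - 6·π^2)·cos(2·x) + (-4/3 + 8·π^2/3)·cos(3·x) + (5/16 - 3·π^2/2)·cos(4·x) + (-44/625 + 24·π^2/25)·cos(5·x) - 3·π^4/5 - π^2/3 + 3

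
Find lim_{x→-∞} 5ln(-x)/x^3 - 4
The quotient is an ∞/∞ indeterminate form as x → -∞.
Compare growth rates of the dominant terms (exponentials ≫ polynomials ≫ logarithms), or apply L'Hôpital's rule; the quotient → 0.
Adding the constant: 0 - 4 = -4. Limit = -4.

Final answer: -4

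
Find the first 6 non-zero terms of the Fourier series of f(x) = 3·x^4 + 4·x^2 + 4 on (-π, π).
(128 - 24·π^2)·cos(x) + (-5 + 6·π^2)·cos(2·x) - 8·π^2·cos(3·x)/3 + (7/16 + 3·π^2/2)·cos(4·x) + (-24·π^2/25 - 256/625)·cos(5·x) + 4 + 4·π^2/3 + 3·π^4/5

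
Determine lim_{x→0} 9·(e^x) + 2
Direct substitution at x = 0 gives 11.

Final answer: 11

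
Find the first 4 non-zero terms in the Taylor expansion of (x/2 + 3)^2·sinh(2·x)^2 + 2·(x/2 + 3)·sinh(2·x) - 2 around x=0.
20·x^3 + 38·x^2 + 12·x - 2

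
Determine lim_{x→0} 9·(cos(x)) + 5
Direct substitution at x = 0 gives 14.

Final answer: 14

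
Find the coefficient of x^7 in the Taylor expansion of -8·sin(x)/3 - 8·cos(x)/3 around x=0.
Expand to order 7: -8·sin(x)/3 - 8·cos(x)/3 = x^7/1890 + x^6/270 - x^5/45 - x^4/9 + 4·x^3/9 + 4·x^2/3 - 8·x/3 - 8/3 + O(x^8).
The coefficient of x^7 is 1/1890.

Final answer: 1/1890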